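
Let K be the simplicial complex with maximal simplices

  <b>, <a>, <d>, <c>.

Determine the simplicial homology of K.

Fix the vertex order a < b < c < d and write every simplex with vertices in increasing order. Then dim K = 0 and the simplices of K are:

  0-simplices (4): a, b, c, d

so the chain groups are C_0 ≅ Z^4.

From H_k ≅ ker(∂_k) / im(∂_{k+1}) we obtain:

  H_0: rank C_0 − rank ∂_1 = 4 − 0 = 4, and there is no ∂_1, so H_0 = Z^4.

H_0 = Z^4.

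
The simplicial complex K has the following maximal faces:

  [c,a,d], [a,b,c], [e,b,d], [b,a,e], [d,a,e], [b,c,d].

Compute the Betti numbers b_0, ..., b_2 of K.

Order the vertices as a < b < c < d < e. Listing each simplex with vertices in this order, K has dimension 2 with simplices:

  0-simplices (5): a, b, c, d, e
  1-simplices (9): ab, ac, ad, ae, bc, bd, be, cd, de
  2-simplices (6): abc, abe, acd, ade, bcd, bde

giving chain groups C_0 ≅ Z^5, C_1 ≅ Z^9, C_2 ≅ Z^6.

∂_1: C_1 → C_0 maps an edge to its endpoints' difference, ∂[p,q] = q − p. For instance
  ∂ae = e − a.
The resulting 5×9 matrix has rank 4, and its Smith normal form has invariant factors (1,1,1,1).

The boundary map ∂_2: C_2 → C_1 acts by ∂[p,q,r] = [q,r] − [p,r] + [p,q]. For instance
  ∂acd = cd − ad + ac,
  ∂bcd = cd − bd + bc.
The 9×6 boundary matrix has rank 5 and Smith normal form diag(1,1,1,1,1).

Computing H_k = (kernel of ∂_k) / (image of ∂_{k+1}):

  H_0: rank C_0 − rank ∂_1 = 5 − 4 = 1, and the invariant factors of ∂_1 are all 1, so H_0 ≅ Z.
  H_1: rank ker ∂_1 − rank ∂_2 = (9 − 4) − 5 = 0, and the invariant factors of ∂_2 are all 1, so H_1 ≅ 0.
  H_2: rank ker ∂_2 − rank ∂_3 = (6 − 5) − 0 = 1, and there is no ∂_3, so H_2 ≅ Z.

As a check, the Euler characteristic is 5 − 9 + 6 = 2, which agrees with 1 − 0 + 1 = 2.

Hence the Betti numbers are b_0 = 1, b_1 = 0, b_2 = 1.

b_0 = 1, b_1 = 0, b_2 = 1.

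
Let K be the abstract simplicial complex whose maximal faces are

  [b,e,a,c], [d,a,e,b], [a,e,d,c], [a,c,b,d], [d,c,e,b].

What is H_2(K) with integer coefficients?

Fix the vertex order a < b < c < d < e and write every simplex with vertices in increasing order. Then dim K = 3 and the simplices of K are:

  0-simplices (5): a, b, c, d, e
  1-simplices (10): ab, ac, ad, ae, bc, bd, be, cd, ce, de
  2-simplices (10): abc, abd, abe, acd, ace, ade, bcd, bce, bde, cde
  3-simplices (5): abcd, abce, abde, acde, bcde

giving chain groups C_0 ≅ Z^5, C_1 ≅ Z^10, C_2 ≅ Z^10, C_3 ≅ Z^5.

∂_1: C_1 → C_0 is given by ∂[p,q] = [q] − [p]. For instance
  ∂ab = b − a.
The 5×10 boundary matrix has rank 4 and Smith normal form diag(1,1,1,1).

∂_2: C_2 → C_1 sends each 2-simplex [p,q,r] to [q,r] − [p,r] + [p,q]. For instance
  ∂bce = ce − be + bc,
  ∂cde = de − ce + cd.
As a 10×10 matrix over Z this has rank 6, with invariant factors (1,1,1,1,1,1).

∂_3: C_3 → C_2 sends each 3-simplex σ to the alternating sum Σ_i (−1)^i (σ with its i-th vertex removed). For instance
  ∂acde = cde − ade + ace − acd,
  ∂abce = bce − ace + abe − abc.
The resulting 10×5 matrix has rank 4, and its Smith normal form has invariant factors (1,1,1,1).

Computing H_k = (kernel of ∂_k) / (image of ∂_{k+1}):

  H_2: rank ker ∂_2 − rank ∂_3 = (10 − 6) − 4 = 0, and the invariant factors of ∂_3 are all 1, so H_2 ≅ 0.

H_2 ≅ 0.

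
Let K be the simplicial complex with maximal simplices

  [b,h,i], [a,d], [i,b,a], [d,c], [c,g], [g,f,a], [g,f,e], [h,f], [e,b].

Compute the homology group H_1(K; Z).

Order the vertices as a < b < c < d < e < f < g < h < i. Listing each simplex with vertices in this order, K has dimension 2 with simplices:

  0-simplices (9): a, b, c, d, e, f, g, h, i
  1-simplices (15): ab, ad, af, ag, ai, be, bh, bi, cd, cg, ef, eg, fg, fh, hi
  2-simplices (4): abi, afg, bhi, efg

Hence C_0 ≅ Z^9, C_1 ≅ Z^15, C_2 ≅ Z^4.

Boundary ∂_1: C_1 → C_0 sends each edge [p,q] (with p < q) to q − p. For instance
  ∂ai = i − a.
As a 9×15 matrix over Z this has rank 8, with invariant factors (1,1,1,1,1,1,1,1).

The boundary map ∂_2: C_2 → C_1 maps a triangle to the signed sum of its edges. For instance
  ∂afg = fg − ag + af,
  ∂abi = bi − ai + ab.
As a 15×4 matrix over Z this has rank 4, with invariant factors (1,1,1,1).

Computing H_k = (kernel of ∂_k) / (image of ∂_{k+1}):

  H_1: rank ker ∂_1 − rank ∂_2 = (15 − 8) − 4 = 3, and the invariant factors of ∂_2 are all 1, so H_1 = Z^3.

H_1 ≅ Z^3.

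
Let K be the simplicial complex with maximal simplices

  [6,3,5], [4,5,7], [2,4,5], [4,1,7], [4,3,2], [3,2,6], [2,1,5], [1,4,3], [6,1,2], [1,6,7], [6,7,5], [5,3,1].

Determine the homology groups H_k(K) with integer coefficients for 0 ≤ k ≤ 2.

H_0 = Z,  H_1 = Z/2,  H_2 = 0.

K has 7 vertices, 18 edges, 12 triangles.
rank ∂_0 = 0, rank ∂_1 = 6 ⇒ b_0 = 7 − 0 − 6 = 1; all invariant factors of ∂_1 are 1 so no torsion. So H_0 = Z.
rank ∂_1 = 6, rank ∂_2 = 12 ⇒ b_1 = 18 − 6 − 12 = 0; ∂_2 has invariant factor(s) [2] giving torsion. So H_1 = Z/2.
rank ∂_2 = 12, rank ∂_3 = 0 ⇒ b_2 = 12 − 12 − 0 = 0. So H_2 = 0.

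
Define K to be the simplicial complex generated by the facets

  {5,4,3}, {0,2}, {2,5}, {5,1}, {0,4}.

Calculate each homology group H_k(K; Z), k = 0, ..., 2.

Take the total order 0 < 1 < 2 < 3 < 4 < 5 on the vertex set. Then K (dimension 2) consists of the simplices:

  0-simplices (6): [0], [1], [2], [3], [4], [5]
  1-simplices (7): [0,2], [0,4], [1,5], [2,5], [3,4], [3,5], [4,5]
  2-simplices (1): [3,4,5]

so the chain groups are C_0 ≅ Z^6, C_1 ≅ Z^7, C_2 ≅ Z^1.

∂_1: C_1 → C_0 is given by ∂[p,q] = [q] − [p]. For instance
  ∂[3,4] = [4] − [3].
This gives a 6×7 integer matrix of rank 5; reducing to Smith normal form yields diagonal entries (1,1,1,1,1).

∂_2: C_2 → C_1 maps a triangle to the signed sum of its edges. For instance
  ∂[3,4,5] = [4,5] − [3,5] + [3,4].
The 7×1 boundary matrix has rank 1 and Smith normal form diag(1).

From H_k ≅ ker(∂_k) / im(∂_{k+1}) we obtain:

  H_0: rank C_0 − rank ∂_1 = 6 − 5 = 1, and the invariant factors of ∂_1 are all 1, so H_0 ≅ Z.
  H_1: rank ker ∂_1 − rank ∂_2 = (7 − 5) − 1 = 1, and the invariant factors of ∂_2 are all 1, so H_1 ≅ Z.
  H_2: rank ker ∂_2 − rank ∂_3 = (1 − 1) − 0 = 0, and there is no ∂_3, so H_2 ≅ 0.

H_0 ≅ Z,  H_1 ≅ Z,  H_2 = 0.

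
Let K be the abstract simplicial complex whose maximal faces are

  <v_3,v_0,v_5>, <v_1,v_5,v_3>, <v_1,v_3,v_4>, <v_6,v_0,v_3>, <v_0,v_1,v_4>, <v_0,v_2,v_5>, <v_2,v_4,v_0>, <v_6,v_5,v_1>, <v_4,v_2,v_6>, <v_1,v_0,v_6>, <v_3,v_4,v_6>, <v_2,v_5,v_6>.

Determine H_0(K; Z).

We work with the vertex ordering v_0 < v_1 < v_2 < v_3 < v_4 < v_5 < v_6. The simplices of K, each written with vertices in increasing order, are:

  0-simplices (7): [v_0], [v_1], [v_2], [v_3], [v_4], [v_5], [v_6]
  1-simplices (18): (18 of them)
  2-simplices (12): (12 of them)

Hence C_0 ≅ Z^7, C_1 ≅ Z^18, C_2 ≅ Z^12.

The boundary map ∂_1: C_1 → C_0 sends each edge [p,q] (with p < q) to q − p. For instance
  ∂[v_1,v_3] = [v_3] − [v_1].
The 7×18 boundary matrix has rank 6 and Smith normal form diag(1,1,1,1,1,1).

The boundary map ∂_2: C_2 → C_1 maps a triangle to the signed sum of its edges. For instance
  ∂[v_1,v_3,v_4] = [v_3,v_4] − [v_1,v_4] + [v_1,v_3],
  ∂[v_1,v_3,v_5] = [v_3,v_5] − [v_1,v_5] + [v_1,v_3].
The 18×12 boundary matrix has rank 12 and Smith normal form diag(1,1,1,1,1,1,1,1,1,1,1,2).

From H_k ≅ ker(∂_k) / im(∂_{k+1}) we obtain:

  H_0: rank C_0 − rank ∂_1 = 7 − 6 = 1, and the invariant factors of ∂_1 are all 1, so H_0 ≅ Z.

H_0 ≅ Z.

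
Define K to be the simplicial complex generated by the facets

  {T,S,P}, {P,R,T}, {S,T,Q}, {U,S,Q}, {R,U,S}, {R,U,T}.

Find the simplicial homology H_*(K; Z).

Order the vertices as P < Q < R < S < T < U. Listing each simplex with vertices in this order, K has dimension 2 with simplices:

  0-simplices (6): P, Q, R, S, T, U
  1-simplices (12): PR, PS, PT, QS, QT, QU, RS, RT, RU, ST, SU, TU
  2-simplices (6): PRT, PST, QST, QSU, RSU, RTU

Hence C_0 ≅ Z^6, C_1 ≅ Z^12, C_2 ≅ Z^6.

The boundary map ∂_1: C_1 → C_0 is given by ∂[p,q] = [q] − [p]. For instance
  ∂PT = T − P.
The resulting 6×12 matrix has rank 5, and its Smith normal form has invariant factors (1,1,1,1,1).

The boundary map ∂_2: C_2 → C_1 sends each 2-simplex [p,q,r] to [q,r] − [p,r] + [p,q]. For instance
  ∂QSU = SU − QU + QS,
  ∂PST = ST − PT + PS.
As a 12×6 matrix over Z this has rank 6, with invariant factors (1,1,1,1,1,1).

From H_k ≅ ker(∂_k) / im(∂_{k+1}) we obtain:

  H_0: rank C_0 − rank ∂_1 = 6 − 5 = 1, and the invariant factors of ∂_1 are all 1, so H_0 ≅ Z.
  H_1: rank ker ∂_1 − rank ∂_2 = (12 − 5) − 6 = 1, and the invariant factors of ∂_2 are all 1, so H_1 ≅ Z.
  H_2: rank ker ∂_2 − rank ∂_3 = (6 − 6) − 0 = 0, and there is no ∂_3, so H_2 ≅ 0.

H_0 ≅ Z,  H_1 ≅ Z,  H_2 = 0.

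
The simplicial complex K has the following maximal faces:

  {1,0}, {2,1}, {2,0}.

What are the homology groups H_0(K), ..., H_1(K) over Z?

Order the vertices as 0 < 1 < 2. Listing each simplex with vertices in this order, K has dimension 1 with simplices:

  0-simplices (3): [0], [1], [2]
  1-simplices (3): [0,1], [0,2], [1,2]

giving chain groups C_0 ≅ Z^3, C_1 ≅ Z^3.

Boundary ∂_1: C_1 → C_0 sends each edge [p,q] (with p < q) to q − p.
The resulting 3×3 matrix has rank 2, and its Smith normal form has invariant factors (1,1).

Computing H_k = (kernel of ∂_k) / (image of ∂_{k+1}):

  H_0: rank C_0 − rank ∂_1 = 3 − 2 = 1, and the invariant factors of ∂_1 are all 1, so H_0 ≅ Z.
  H_1: rank ker ∂_1 − rank ∂_2 = (3 − 2) − 0 = 1, and there is no ∂_2, so H_1 ≅ Z.

As a check, the Euler characteristic is 3 − 3 = 0, which agrees with 1 − 1 = 0.
(K is a triangulation of the circle S^1.)

H_0 = Z,  H_1 = Z.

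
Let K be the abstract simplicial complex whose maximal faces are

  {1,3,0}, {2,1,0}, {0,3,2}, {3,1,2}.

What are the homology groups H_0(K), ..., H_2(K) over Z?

H_0 = Z,  H_1 = 0,  H_2 = Z.

Order the vertices as 0 < 1 < 2 < 3. Listing each simplex with vertices in this order, K has dimension 2 with simplices:

  0-simplices (4): [0], [1], [2], [3]
  1-simplices (6): [0,1], [0,2], [0,3], [1,2], [1,3], [2,3]
  2-simplices (4): [0,1,2], [0,1,3], [0,2,3], [1,2,3]

so the chain groups are C_0 ≅ Z^4, C_1 ≅ Z^6, C_2 ≅ Z^4.

∂_1: C_1 → C_0 sends each edge [p,q] (with p < q) to q − p.
The 4×6 boundary matrix has rank 3 and Smith normal form diag(1,1,1).

∂_2: C_2 → C_1 maps a triangle to the signed sum of its edges. For instance
  ∂[1,2,3] = [2,3] − [1,3] + [1,2],
  ∂[0,2,3] = [2,3] − [0,3] + [0,2].
The resulting 6×4 matrix has rank 3, and its Smith normal form has invariant factors (1,1,1).

Reading off H_k = ker ∂_k / im ∂_{k+1}:

  H_0: rank C_0 − rank ∂_1 = 4 − 3 = 1, and the invariant factors of ∂_1 are all 1, so H_0 ≅ Z.
  H_1: rank ker ∂_1 − rank ∂_2 = (6 − 3) − 3 = 0, and the invariant factors of ∂_2 are all 1, so H_1 ≅ 0.
  H_2: rank ker ∂_2 − rank ∂_3 = (4 − 3) − 0 = 1, and there is no ∂_3, so H_2 ≅ Z.

(K is a triangulation of the 2-sphere S^2.)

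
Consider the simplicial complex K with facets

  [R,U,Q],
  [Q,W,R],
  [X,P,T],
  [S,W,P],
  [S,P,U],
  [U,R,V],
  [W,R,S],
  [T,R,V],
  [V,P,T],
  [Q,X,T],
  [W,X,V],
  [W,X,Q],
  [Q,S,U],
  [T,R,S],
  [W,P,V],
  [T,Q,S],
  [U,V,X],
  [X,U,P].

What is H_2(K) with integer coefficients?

H_2 = 0.

Fix the vertex order P < Q < R < S < T < U < V < W < X and write every simplex with vertices in increasing order. Then dim K = 2 and the simplices of K are:

  0-simplices (9): P, Q, R, S, T, U, V, W, X
  1-simplices (27): PS, PT, PU, PV, PW, PX, QR, QS, QT, QU, QW, QX, RS, RT, RU, RV, RW, ST, SU, SW, TV, TX, UV, UX, VW, VX, WX
  2-simplices (18): PSU, PSW, PTV, PTX, PUX, PVW, QRU, QRW, QST, QSU, QTX, QWX, RST, RSW, RTV, RUV, UVX, VWX

giving chain groups C_0 ≅ Z^9, C_1 ≅ Z^27, C_2 ≅ Z^18.

Boundary ∂_1: C_1 → C_0 maps an edge to its endpoints' difference, ∂[p,q] = q − p.
This gives a 9×27 integer matrix of rank 8; reducing to Smith normal form yields diagonal entries (1,1,1,1,1,1,1,1).

∂_2: C_2 → C_1 maps a triangle to the signed sum of its edges. For instance
  ∂RST = ST − RT + RS,
  ∂UVX = VX − UX + UV.
The resulting 27×18 matrix has rank 18, and its Smith normal form has invariant factors (1,1,1,1,1,1,1,1,1,1,1,1,1,1,1,1,1,2).

Computing H_k = (kernel of ∂_k) / (image of ∂_{k+1}):

  H_2: rank ker ∂_2 − rank ∂_3 = (18 − 18) − 0 = 0, and there is no ∂_3, so H_2 = 0.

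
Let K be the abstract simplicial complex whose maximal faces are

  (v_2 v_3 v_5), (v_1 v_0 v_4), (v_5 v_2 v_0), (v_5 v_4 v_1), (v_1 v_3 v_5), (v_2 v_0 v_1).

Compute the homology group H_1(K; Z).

H_1 = Z.

Fix the vertex order v_0 < v_1 < v_2 < v_3 < v_4 < v_5 and write every simplex with vertices in increasing order. Then dim K = 2 and the simplices of K are:

  0-simplices (6): [v_0], [v_1], [v_2], [v_3], [v_4], [v_5]
  1-simplices (12): [v_0,v_1], [v_0,v_2], [v_0,v_4], [v_0,v_5], [v_1,v_2], [v_1,v_3], [v_1,v_4], [v_1,v_5], [v_2,v_3], [v_2,v_5], [v_3,v_5], [v_4,v_5]
  2-simplices (6): [v_0,v_1,v_2], [v_0,v_1,v_4], [v_0,v_2,v_5], [v_1,v_3,v_5], [v_1,v_4,v_5], [v_2,v_3,v_5]

giving chain groups C_0 ≅ Z^6, C_1 ≅ Z^12, C_2 ≅ Z^6.

∂_1: C_1 → C_0 maps an edge to its endpoints' difference, ∂[p,q] = q − p. For instance
  ∂[v_1,v_3] = [v_3] − [v_1].
The resulting 6×12 matrix has rank 5, and its Smith normal form has invariant factors (1,1,1,1,1).

Boundary ∂_2: C_2 → C_1 maps a triangle to the signed sum of its edges. For instance
  ∂[v_0,v_2,v_5] = [v_2,v_5] − [v_0,v_5] + [v_0,v_2],
  ∂[v_0,v_1,v_4] = [v_1,v_4] − [v_0,v_4] + [v_0,v_1].
As a 12×6 matrix over Z this has rank 6, with invariant factors (1,1,1,1,1,1).

Reading off H_k = ker ∂_k / im ∂_{k+1}:

  H_1: rank ker ∂_1 − rank ∂_2 = (12 − 5) − 6 = 1, and the invariant factors of ∂_2 are all 1, so H_1 ≅ Z.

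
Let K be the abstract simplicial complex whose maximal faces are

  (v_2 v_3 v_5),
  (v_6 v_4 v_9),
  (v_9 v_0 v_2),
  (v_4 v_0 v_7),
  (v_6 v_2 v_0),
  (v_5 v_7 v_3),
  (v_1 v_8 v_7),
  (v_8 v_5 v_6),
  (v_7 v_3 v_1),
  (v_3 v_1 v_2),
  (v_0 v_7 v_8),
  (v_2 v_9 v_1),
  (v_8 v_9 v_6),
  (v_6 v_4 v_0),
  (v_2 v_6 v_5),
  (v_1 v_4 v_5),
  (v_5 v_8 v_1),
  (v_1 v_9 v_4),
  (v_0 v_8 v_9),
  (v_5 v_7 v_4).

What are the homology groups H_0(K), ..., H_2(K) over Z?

K has 10 vertices, 30 edges, 20 triangles.
rank ∂_0 = 0, rank ∂_1 = 9 ⇒ b_0 = 10 − 0 − 9 = 1; all invariant factors of ∂_1 are 1 so no torsion. So H_0 = Z.
rank ∂_1 = 9, rank ∂_2 = 20 ⇒ b_1 = 30 − 9 − 20 = 1; ∂_2 has invariant factor(s) [2] giving torsion. So H_1 = Z ⊕ Z_2.
rank ∂_2 = 20, rank ∂_3 = 0 ⇒ b_2 = 20 − 20 − 0 = 0. So H_2 = 0.

H_0 ≅ Z,  H_1 ≅ Z ⊕ Z_2,  H_2 = 0.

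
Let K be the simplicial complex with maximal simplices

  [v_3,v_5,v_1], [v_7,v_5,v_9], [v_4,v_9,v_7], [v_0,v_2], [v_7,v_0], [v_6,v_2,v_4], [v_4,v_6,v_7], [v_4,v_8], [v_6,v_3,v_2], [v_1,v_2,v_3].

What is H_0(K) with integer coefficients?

H_0 = Z.

We work with the vertex ordering v_0 < v_1 < v_2 < v_3 < v_4 < v_5 < v_6 < v_7 < v_8 < v_9. The simplices of K, each written with vertices in increasing order, are:

  0-simplices (10): [v_0], [v_1], [v_2], [v_3], [v_4], [v_5], [v_6], [v_7], [v_8], [v_9]
  1-simplices (18): (18 of them)
  2-simplices (7): [v_1,v_2,v_3], [v_1,v_3,v_5], [v_2,v_3,v_6], [v_2,v_4,v_6], [v_4,v_6,v_7], [v_4,v_7,v_9], [v_5,v_7,v_9]

Hence C_0 ≅ Z^10, C_1 ≅ Z^18, C_2 ≅ Z^7.

Boundary ∂_1: C_1 → C_0 is given by ∂[p,q] = [q] − [p].
The 10×18 boundary matrix has rank 9 and Smith normal form diag(1,1,1,1,1,1,1,1,1).

∂_2: C_2 → C_1 sends each 2-simplex [p,q,r] to [q,r] − [p,r] + [p,q]. For instance
  ∂[v_1,v_3,v_5] = [v_3,v_5] − [v_1,v_5] + [v_1,v_3],
  ∂[v_4,v_7,v_9] = [v_7,v_9] − [v_4,v_9] + [v_4,v_7].
The resulting 18×7 matrix has rank 7, and its Smith normal form has invariant factors (1,1,1,1,1,1,1).

Reading off H_k = ker ∂_k / im ∂_{k+1}:

  H_0: rank C_0 − rank ∂_1 = 10 − 9 = 1, and the invariant factors of ∂_1 are all 1, so H_0 = Z.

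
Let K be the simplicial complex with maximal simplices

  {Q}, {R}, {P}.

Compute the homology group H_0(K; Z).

K has 3 vertices.
rank ∂_0 = 0, rank ∂_1 = 0 ⇒ b_0 = 3 − 0 − 0 = 3. So H_0 = Z^3.

H_0 ≅ Z^3.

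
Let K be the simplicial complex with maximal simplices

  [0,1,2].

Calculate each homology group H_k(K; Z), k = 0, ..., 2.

Fix the vertex order 0 < 1 < 2 and write every simplex with vertices in increasing order. Then dim K = 2 and the simplices of K are:

  0-simplices (3): [0], [1], [2]
  1-simplices (3): [0,1], [0,2], [1,2]
  2-simplices (1): [0,1,2]

giving chain groups C_0 ≅ Z^3, C_1 ≅ Z^3, C_2 ≅ Z^1.

The boundary map ∂_1: C_1 → C_0 maps an edge to its endpoints' difference, ∂[p,q] = q − p. For instance
  ∂[1,2] = [2] − [1].
The resulting 3×3 matrix has rank 2, and its Smith normal form has invariant factors (1,1).

Boundary ∂_2: C_2 → C_1 acts by ∂[p,q,r] = [q,r] − [p,r] + [p,q]. For instance
  ∂[0,1,2] = [1,2] − [0,2] + [0,1].
The resulting 3×1 matrix has rank 1, and its Smith normal form has invariant factors (1).

Now H_k = ker ∂_k / im ∂_{k+1}, so:

  H_0: rank C_0 − rank ∂_1 = 3 − 2 = 1, and the invariant factors of ∂_1 are all 1, so H_0 = Z.
  H_1: rank ker ∂_1 − rank ∂_2 = (3 − 2) − 1 = 0, and the invariant factors of ∂_2 are all 1, so H_1 = 0.
  H_2: rank ker ∂_2 − rank ∂_3 = (1 − 1) − 0 = 0, and there is no ∂_3, so H_2 = 0.

As a check, the Euler characteristic is 3 − 3 + 1 = 1, which agrees with 1 − 0 + 0 = 1.

H_0 = Z,  H_1 = 0,  H_2 = 0.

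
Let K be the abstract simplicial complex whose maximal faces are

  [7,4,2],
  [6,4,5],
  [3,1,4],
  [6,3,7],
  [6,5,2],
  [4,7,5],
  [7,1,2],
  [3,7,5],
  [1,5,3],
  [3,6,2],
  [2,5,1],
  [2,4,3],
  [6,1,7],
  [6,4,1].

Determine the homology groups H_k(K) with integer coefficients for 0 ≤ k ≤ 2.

H_0 = Z,  H_1 = Z^2,  H_2 = Z.

Order the vertices as 1 < 2 < 3 < 4 < 5 < 6 < 7. Listing each simplex with vertices in this order, K has dimension 2 with simplices:

  0-simplices (7): [1], [2], [3], [4], [5], [6], [7]
  1-simplices (21): [1,2], [1,3], [1,4], [1,5], [1,6], [1,7], [2,3], [2,4], [2,5], [2,6], [2,7], [3,4], [3,5], [3,6], [3,7], [4,5], [4,6], [4,7], [5,6], [5,7], [6,7]
  2-simplices (14): [1,2,5], [1,2,7], [1,3,4], [1,3,5], [1,4,6], [1,6,7], [2,3,4], [2,3,6], [2,4,7], [2,5,6], [3,5,7], [3,6,7], [4,5,6], [4,5,7]

Hence C_0 ≅ Z^7, C_1 ≅ Z^21, C_2 ≅ Z^14.

∂_1: C_1 → C_0 is given by ∂[p,q] = [q] − [p].
As a 7×21 matrix over Z this has rank 6, with invariant factors (1,1,1,1,1,1).

∂_2: C_2 → C_1 maps a triangle to the signed sum of its edges. For instance
  ∂[3,5,7] = [5,7] − [3,7] + [3,5],
  ∂[3,6,7] = [6,7] − [3,7] + [3,6].
As a 21×14 matrix over Z this has rank 13, with invariant factors (1,1,1,1,1,1,1,1,1,1,1,1,1).

Now H_k = ker ∂_k / im ∂_{k+1}, so:

  H_0: rank C_0 − rank ∂_1 = 7 − 6 = 1, and the invariant factors of ∂_1 are all 1, so H_0 = Z.
  H_1: rank ker ∂_1 − rank ∂_2 = (21 − 6) − 13 = 2, and the invariant factors of ∂_2 are all 1, so H_1 = Z^2.
  H_2: rank ker ∂_2 − rank ∂_3 = (14 − 13) − 0 = 1, and there is no ∂_3, so H_2 = Z.

As a check, the Euler characteristic is 7 − 21 + 14 = 0, which agrees with 1 − 2 + 1 = 0.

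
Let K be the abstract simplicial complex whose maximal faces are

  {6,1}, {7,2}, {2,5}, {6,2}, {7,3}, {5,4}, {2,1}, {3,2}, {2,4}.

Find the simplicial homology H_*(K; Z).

H_0 ≅ Z,  H_1 ≅ Z^3.

Take the total order 1 < 2 < 3 < 4 < 5 < 6 < 7 on the vertex set. Then K (dimension 1) consists of the simplices:

  0-simplices (7): [1], [2], [3], [4], [5], [6], [7]
  1-simplices (9): [1,2], [1,6], [2,3], [2,4], [2,5], [2,6], [2,7], [3,7], [4,5]

so the chain groups are C_0 ≅ Z^7, C_1 ≅ Z^9.

∂_1: C_1 → C_0 sends each edge [p,q] (with p < q) to q − p. For instance
  ∂[4,5] = [5] − [4].
This gives a 7×9 integer matrix of rank 6; reducing to Smith normal form yields diagonal entries (1,1,1,1,1,1).

Computing H_k = (kernel of ∂_k) / (image of ∂_{k+1}):

  H_0: rank C_0 − rank ∂_1 = 7 − 6 = 1, and the invariant factors of ∂_1 are all 1, so H_0 ≅ Z.
  H_1: rank ker ∂_1 − rank ∂_2 = (9 − 6) − 0 = 3, and there is no ∂_2, so H_1 ≅ Z^3.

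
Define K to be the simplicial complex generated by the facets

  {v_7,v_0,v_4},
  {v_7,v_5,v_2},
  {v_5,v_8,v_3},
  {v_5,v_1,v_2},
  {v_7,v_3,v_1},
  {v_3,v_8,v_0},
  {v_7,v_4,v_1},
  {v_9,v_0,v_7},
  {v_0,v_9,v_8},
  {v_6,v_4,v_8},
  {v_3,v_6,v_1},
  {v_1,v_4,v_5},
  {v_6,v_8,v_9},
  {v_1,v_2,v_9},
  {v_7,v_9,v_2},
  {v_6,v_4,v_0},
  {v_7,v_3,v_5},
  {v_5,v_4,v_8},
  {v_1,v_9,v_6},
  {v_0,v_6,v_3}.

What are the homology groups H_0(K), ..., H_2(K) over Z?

Order the vertices as v_0 < v_1 < v_2 < v_3 < v_4 < v_5 < v_6 < v_7 < v_8 < v_9. Listing each simplex with vertices in this order, K has dimension 2 with simplices:

  0-simplices (10): [v_0], [v_1], [v_2], [v_3], [v_4], [v_5], [v_6], [v_7], [v_8], [v_9]
  1-simplices (30): (30 of them)
  2-simplices (20): (20 of them)

giving chain groups C_0 ≅ Z^10, C_1 ≅ Z^30, C_2 ≅ Z^20.

Boundary ∂_1: C_1 → C_0 sends each edge [p,q] (with p < q) to q − p. For instance
  ∂[v_4,v_7] = [v_7] − [v_4].
As a 10×30 matrix over Z this has rank 9, with invariant factors (1,1,1,1,1,1,1,1,1).

Boundary ∂_2: C_2 → C_1 maps a triangle to the signed sum of its edges. For instance
  ∂[v_0,v_3,v_6] = [v_3,v_6] − [v_0,v_6] + [v_0,v_3],
  ∂[v_0,v_7,v_9] = [v_7,v_9] − [v_0,v_9] + [v_0,v_7].
The resulting 30×20 matrix has rank 20, and its Smith normal form has invariant factors (1,1,1,1,1,1,1,1,1,1,1,1,1,1,1,1,1,1,1,2).

From H_k ≅ ker(∂_k) / im(∂_{k+1}) we obtain:

  H_0: rank C_0 − rank ∂_1 = 10 − 9 = 1, and the invariant factors of ∂_1 are all 1, so H_0 ≅ Z.
  H_1: rank ker ∂_1 − rank ∂_2 = (30 − 9) − 20 = 1, and ∂_2 has invariant factor 2 > 1, so H_1 ≅ Z ⊕ Z/2.
  H_2: rank ker ∂_2 − rank ∂_3 = (20 − 20) − 0 = 0, and there is no ∂_3, so H_2 ≅ 0.

As a check, the Euler characteristic is 10 − 30 + 20 = 0, which agrees with 1 − 1 + 0 = 0.

H_0 = Z,  H_1 = Z ⊕ Z/2,  H_2 = 0.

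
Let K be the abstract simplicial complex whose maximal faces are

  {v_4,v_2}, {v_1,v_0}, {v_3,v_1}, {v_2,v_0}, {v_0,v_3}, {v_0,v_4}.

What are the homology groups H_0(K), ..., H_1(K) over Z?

Order the vertices as v_0 < v_1 < v_2 < v_3 < v_4. Listing each simplex with vertices in this order, K has dimension 1 with simplices:

  0-simplices (5): [v_0], [v_1], [v_2], [v_3], [v_4]
  1-simplices (6): [v_0,v_1], [v_0,v_2], [v_0,v_3], [v_0,v_4], [v_1,v_3], [v_2,v_4]

giving chain groups C_0 ≅ Z^5, C_1 ≅ Z^6.

Boundary ∂_1: C_1 → C_0 maps an edge to its endpoints' difference, ∂[p,q] = q − p.
As a 5×6 matrix over Z this has rank 4, with invariant factors (1,1,1,1).

From H_k ≅ ker(∂_k) / im(∂_{k+1}) we obtain:

  H_0: rank C_0 − rank ∂_1 = 5 − 4 = 1, and the invariant factors of ∂_1 are all 1, so H_0 ≅ Z.
  H_1: rank ker ∂_1 − rank ∂_2 = (6 − 4) − 0 = 2, and there is no ∂_2, so H_1 ≅ Z^2.

H_0 ≅ Z,  H_1 ≅ Z^2.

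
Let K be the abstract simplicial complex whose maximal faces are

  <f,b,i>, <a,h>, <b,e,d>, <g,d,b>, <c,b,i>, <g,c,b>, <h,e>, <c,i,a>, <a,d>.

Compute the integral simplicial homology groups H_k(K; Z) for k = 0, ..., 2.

Take the total order a < b < c < d < e < f < g < h < i on the vertex set. Then K (dimension 2) consists of the simplices:

  0-simplices (9): a, b, c, d, e, f, g, h, i
  1-simplices (16): ac, ad, ah, ai, bc, bd, be, bf, bg, bi, cg, ci, de, dg, eh, fi
  2-simplices (6): aci, bcg, bci, bde, bdg, bfi

Hence C_0 ≅ Z^9, C_1 ≅ Z^16, C_2 ≅ Z^6.

Boundary ∂_1: C_1 → C_0 is given by ∂[p,q] = [q] − [p]. For instance
  ∂bc = c − b.
The resulting 9×16 matrix has rank 8, and its Smith normal form has invariant factors (1,1,1,1,1,1,1,1).

The boundary map ∂_2: C_2 → C_1 acts by ∂[p,q,r] = [q,r] − [p,r] + [p,q]. For instance
  ∂bde = de − be + bd,
  ∂bci = ci − bi + bc.
This gives a 16×6 integer matrix of rank 6; reducing to Smith normal form yields diagonal entries (1,1,1,1,1,1).

Computing H_k = (kernel of ∂_k) / (image of ∂_{k+1}):

  H_0: rank C_0 − rank ∂_1 = 9 − 8 = 1, and the invariant factors of ∂_1 are all 1, so H_0 = Z.
  H_1: rank ker ∂_1 − rank ∂_2 = (16 − 8) − 6 = 2, and the invariant factors of ∂_2 are all 1, so H_1 = Z^2.
  H_2: rank ker ∂_2 − rank ∂_3 = (6 − 6) − 0 = 0, and there is no ∂_3, so H_2 = 0.

As a check, the Euler characteristic is 9 − 16 + 6 = -1, which agrees with 1 − 2 + 0 = -1.

H_0 ≅ Z,  H_1 ≅ Z^2,  H_2 = 0.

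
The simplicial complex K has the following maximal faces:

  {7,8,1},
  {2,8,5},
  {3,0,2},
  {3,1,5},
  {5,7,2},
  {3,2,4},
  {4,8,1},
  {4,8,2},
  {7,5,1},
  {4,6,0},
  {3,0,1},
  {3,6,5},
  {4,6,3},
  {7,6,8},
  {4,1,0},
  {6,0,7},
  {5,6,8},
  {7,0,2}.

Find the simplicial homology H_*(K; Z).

Order the vertices as 0 < 1 < 2 < 3 < 4 < 5 < 6 < 7 < 8. Listing each simplex with vertices in this order, K has dimension 2 with simplices:

  0-simplices (9): [0], [1], [2], [3], [4], [5], [6], [7], [8]
  1-simplices (27): (27 of them)
  2-simplices (18): [0,1,3], [0,1,4], [0,2,3], [0,2,7], [0,4,6], [0,6,7], [1,3,5], [1,4,8], [1,5,7], [1,7,8], [2,3,4], [2,4,8], [2,5,7], [2,5,8], [3,4,6], [3,5,6], [5,6,8], [6,7,8]

giving chain groups C_0 ≅ Z^9, C_1 ≅ Z^27, C_2 ≅ Z^18.

The boundary map ∂_1: C_1 → C_0 sends each edge [p,q] (with p < q) to q − p.
This gives a 9×27 integer matrix of rank 8; reducing to Smith normal form yields diagonal entries (1,1,1,1,1,1,1,1).

The boundary map ∂_2: C_2 → C_1 sends each 2-simplex [p,q,r] to [q,r] − [p,r] + [p,q]. For instance
  ∂[0,4,6] = [4,6] − [0,6] + [0,4],
  ∂[0,2,3] = [2,3] − [0,3] + [0,2].
The 27×18 boundary matrix has rank 18 and Smith normal form diag(1,1,1,1,1,1,1,1,1,1,1,1,1,1,1,1,1,2).

From H_k ≅ ker(∂_k) / im(∂_{k+1}) we obtain:

  H_0: rank C_0 − rank ∂_1 = 9 − 8 = 1, and the invariant factors of ∂_1 are all 1, so H_0 ≅ Z.
  H_1: rank ker ∂_1 − rank ∂_2 = (27 − 8) − 18 = 1, and ∂_2 has invariant factor 2 > 1, so H_1 ≅ Z ⊕ Z/2Z.
  H_2: rank ker ∂_2 − rank ∂_3 = (18 − 18) − 0 = 0, and there is no ∂_3, so H_2 ≅ 0.

As a check, the Euler characteristic is 9 − 27 + 18 = 0, which agrees with 1 − 1 + 0 = 0.

H_0 = Z,  H_1 = Z ⊕ Z/2Z,  H_2 = 0.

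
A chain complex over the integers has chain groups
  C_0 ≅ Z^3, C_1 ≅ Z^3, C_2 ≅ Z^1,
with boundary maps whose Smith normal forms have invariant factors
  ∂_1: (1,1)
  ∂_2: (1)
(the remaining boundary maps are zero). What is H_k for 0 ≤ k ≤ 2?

H_0 = Z,  H_1 = 0,  H_2 = 0.

H_0: b_0 = 3 − 0 − 2 = 1; torsion from ∂_1 factors > 1: none. So H_0 = Z.
H_1: b_1 = 3 − 2 − 1 = 0; torsion from ∂_2 factors > 1: none. So H_1 = 0.
H_2: b_2 = 1 − 1 − 0 = 0; torsion from ∂_3 factors > 1: none. So H_2 = 0.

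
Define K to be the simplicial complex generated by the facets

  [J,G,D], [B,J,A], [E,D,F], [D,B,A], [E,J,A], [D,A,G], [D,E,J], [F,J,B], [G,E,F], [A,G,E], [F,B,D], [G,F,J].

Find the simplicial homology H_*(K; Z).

Take the total order A < B < D < E < F < G < J on the vertex set. Then K (dimension 2) consists of the simplices:

  0-simplices (7): A, B, D, E, F, G, J
  1-simplices (18): AB, AD, AE, AG, AJ, BD, BF, BJ, DE, DF, DG, DJ, EF, EG, EJ, FG, FJ, GJ
  2-simplices (12): ABD, ABJ, ADG, AEG, AEJ, BDF, BFJ, DEF, DEJ, DGJ, EFG, FGJ

Hence C_0 ≅ Z^7, C_1 ≅ Z^18, C_2 ≅ Z^12.

Boundary ∂_1: C_1 → C_0 is given by ∂[p,q] = [q] − [p].
The 7×18 boundary matrix has rank 6 and Smith normal form diag(1,1,1,1,1,1).

The boundary map ∂_2: C_2 → C_1 maps a triangle to the signed sum of its edges. For instance
  ∂BDF = DF − BF + BD,
  ∂ABJ = BJ − AJ + AB.
The 18×12 boundary matrix has rank 12 and Smith normal form diag(1,1,1,1,1,1,1,1,1,1,1,2).

From H_k ≅ ker(∂_k) / im(∂_{k+1}) we obtain:

  H_0: rank C_0 − rank ∂_1 = 7 − 6 = 1, and the invariant factors of ∂_1 are all 1, so H_0 = Z.
  H_1: rank ker ∂_1 − rank ∂_2 = (18 − 6) − 12 = 0, and ∂_2 has invariant factor 2 > 1, so H_1 = Z/2.
  H_2: rank ker ∂_2 − rank ∂_3 = (12 − 12) − 0 = 0, and there is no ∂_3, so H_2 = 0.

H_0 = Z,  H_1 = Z/2,  H_2 = 0.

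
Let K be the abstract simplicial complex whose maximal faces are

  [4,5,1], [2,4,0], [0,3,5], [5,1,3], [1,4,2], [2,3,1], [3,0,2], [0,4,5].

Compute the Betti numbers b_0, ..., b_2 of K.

Fix the vertex order 0 < 1 < 2 < 3 < 4 < 5 and write every simplex with vertices in increasing order. Then dim K = 2 and the simplices of K are:

  0-simplices (6): [0], [1], [2], [3], [4], [5]
  1-simplices (12): [0,2], [0,3], [0,4], [0,5], [1,2], [1,3], [1,4], [1,5], [2,3], [2,4], [3,5], [4,5]
  2-simplices (8): [0,2,3], [0,2,4], [0,3,5], [0,4,5], [1,2,3], [1,2,4], [1,3,5], [1,4,5]

so the chain groups are C_0 ≅ Z^6, C_1 ≅ Z^12, C_2 ≅ Z^8.

∂_1: C_1 → C_0 sends each edge [p,q] (with p < q) to q − p. For instance
  ∂[0,2] = [2] − [0].
The 6×12 boundary matrix has rank 5 and Smith normal form diag(1,1,1,1,1).

The boundary map ∂_2: C_2 → C_1 maps a triangle to the signed sum of its edges. For instance
  ∂[1,2,3] = [2,3] − [1,3] + [1,2],
  ∂[0,4,5] = [4,5] − [0,5] + [0,4].
As a 12×8 matrix over Z this has rank 7, with invariant factors (1,1,1,1,1,1,1).

From H_k ≅ ker(∂_k) / im(∂_{k+1}) we obtain:

  H_0: rank C_0 − rank ∂_1 = 6 − 5 = 1, and the invariant factors of ∂_1 are all 1, so H_0 ≅ Z.
  H_1: rank ker ∂_1 − rank ∂_2 = (12 − 5) − 7 = 0, and the invariant factors of ∂_2 are all 1, so H_1 ≅ 0.
  H_2: rank ker ∂_2 − rank ∂_3 = (8 − 7) − 0 = 1, and there is no ∂_3, so H_2 ≅ Z.

(K is a triangulation of the 2-sphere S^2.)

Hence the Betti numbers are b_0 = 1, b_1 = 0, b_2 = 1.

b_0 = 1, b_1 = 0, b_2 = 1.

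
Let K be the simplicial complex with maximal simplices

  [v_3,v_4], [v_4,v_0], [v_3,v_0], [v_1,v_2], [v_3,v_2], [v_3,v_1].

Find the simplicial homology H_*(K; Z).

K has 5 vertices, 6 edges.
rank ∂_0 = 0, rank ∂_1 = 4 ⇒ b_0 = 5 − 0 − 4 = 1; all invariant factors of ∂_1 are 1 so no torsion. So H_0 = Z.
rank ∂_1 = 4, rank ∂_2 = 0 ⇒ b_1 = 6 − 4 − 0 = 2. So H_1 = Z^2.

H_0 = Z,  H_1 = Z^2.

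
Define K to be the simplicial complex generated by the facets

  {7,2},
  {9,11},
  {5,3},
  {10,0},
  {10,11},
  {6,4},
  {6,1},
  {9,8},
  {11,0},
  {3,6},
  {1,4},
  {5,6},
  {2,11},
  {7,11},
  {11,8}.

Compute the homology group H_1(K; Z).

H_1 = Z^5.

Order the vertices as 0 < 1 < 2 < 3 < 4 < 5 < 6 < 7 < 8 < 9 < 10 < 11. Listing each simplex with vertices in this order, K has dimension 1 with simplices:

  0-simplices (12): [0], [1], [2], [3], [4], [5], [6], [7], [8], [9], [10], [11]
  1-simplices (15): [0,10], [0,11], [1,4], [1,6], [2,7], [2,11], [3,5], [3,6], [4,6], [5,6], [7,11], [8,9], [8,11], [9,11], [10,11]

Hence C_0 ≅ Z^12, C_1 ≅ Z^15.

The boundary map ∂_1: C_1 → C_0 sends each edge [p,q] (with p < q) to q − p.
The resulting 12×15 matrix has rank 10, and its Smith normal form has invariant factors (1,1,1,1,1,1,1,1,1,1).

Reading off H_k = ker ∂_k / im ∂_{k+1}:

  H_1: rank ker ∂_1 − rank ∂_2 = (15 − 10) − 0 = 5, and there is no ∂_2, so H_1 = Z^5.

(K is a triangulation of the disjoint union of a wedge of 3 circles and a wedge of 2 circles.)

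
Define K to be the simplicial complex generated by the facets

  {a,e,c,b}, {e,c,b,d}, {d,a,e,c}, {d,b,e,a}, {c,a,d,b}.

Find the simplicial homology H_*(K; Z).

H_0 ≅ Z,  H_1 = 0,  H_2 = 0,  H_3 ≅ Z.

Order the vertices as a < b < c < d < e. Listing each simplex with vertices in this order, K has dimension 3 with simplices:

  0-simplices (5): a, b, c, d, e
  1-simplices (10): ab, ac, ad, ae, bc, bd, be, cd, ce, de
  2-simplices (10): abc, abd, abe, acd, ace, ade, bcd, bce, bde, cde
  3-simplices (5): abcd, abce, abde, acde, bcde

Hence C_0 ≅ Z^5, C_1 ≅ Z^10, C_2 ≅ Z^10, C_3 ≅ Z^5.

The boundary map ∂_1: C_1 → C_0 sends each edge [p,q] (with p < q) to q − p.
As a 5×10 matrix over Z this has rank 4, with invariant factors (1,1,1,1).

The boundary map ∂_2: C_2 → C_1 sends each 2-simplex [p,q,r] to [q,r] − [p,r] + [p,q]. For instance
  ∂bce = ce − be + bc,
  ∂acd = cd − ad + ac.
The 10×10 boundary matrix has rank 6 and Smith normal form diag(1,1,1,1,1,1).

Boundary ∂_3: C_3 → C_2 sends each 3-simplex σ to the alternating sum Σ_i (−1)^i (σ with its i-th vertex removed). For instance
  ∂abcd = bcd − acd + abd − abc,
  ∂bcde = cde − bde + bce − bcd.
This gives a 10×5 integer matrix of rank 4; reducing to Smith normal form yields diagonal entries (1,1,1,1).

Reading off H_k = ker ∂_k / im ∂_{k+1}:

  H_0: rank C_0 − rank ∂_1 = 5 − 4 = 1, and the invariant factors of ∂_1 are all 1, so H_0 ≅ Z.
  H_1: rank ker ∂_1 − rank ∂_2 = (10 − 4) − 6 = 0, and the invariant factors of ∂_2 are all 1, so H_1 ≅ 0.
  H_2: rank ker ∂_2 − rank ∂_3 = (10 − 6) − 4 = 0, and the invariant factors of ∂_3 are all 1, so H_2 ≅ 0.
  H_3: rank ker ∂_3 − rank ∂_4 = (5 − 4) − 0 = 1, and there is no ∂_4, so H_3 ≅ Z.

As a check, the Euler characteristic is 5 − 10 + 10 − 5 = 0, which agrees with 1 − 0 + 0 − 1 = 0.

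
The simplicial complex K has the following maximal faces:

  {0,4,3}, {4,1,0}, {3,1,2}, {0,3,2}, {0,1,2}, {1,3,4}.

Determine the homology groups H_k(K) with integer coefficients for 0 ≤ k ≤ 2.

Take the total order 0 < 1 < 2 < 3 < 4 on the vertex set. Then K (dimension 2) consists of the simplices:

  0-simplices (5): [0], [1], [2], [3], [4]
  1-simplices (9): [0,1], [0,2], [0,3], [0,4], [1,2], [1,3], [1,4], [2,3], [3,4]
  2-simplices (6): [0,1,2], [0,1,4], [0,2,3], [0,3,4], [1,2,3], [1,3,4]

so the chain groups are C_0 ≅ Z^5, C_1 ≅ Z^9, C_2 ≅ Z^6.

The boundary map ∂_1: C_1 → C_0 sends each edge [p,q] (with p < q) to q − p. For instance
  ∂[0,2] = [2] − [0].
As a 5×9 matrix over Z this has rank 4, with invariant factors (1,1,1,1).

∂_2: C_2 → C_1 acts by ∂[p,q,r] = [q,r] − [p,r] + [p,q]. For instance
  ∂[0,1,2] = [1,2] − [0,2] + [0,1],
  ∂[0,3,4] = [3,4] − [0,4] + [0,3].
As a 9×6 matrix over Z this has rank 5, with invariant factors (1,1,1,1,1).

From H_k ≅ ker(∂_k) / im(∂_{k+1}) we obtain:

  H_0: rank C_0 − rank ∂_1 = 5 − 4 = 1, and the invariant factors of ∂_1 are all 1, so H_0 = Z.
  H_1: rank ker ∂_1 − rank ∂_2 = (9 − 4) − 5 = 0, and the invariant factors of ∂_2 are all 1, so H_1 = 0.
  H_2: rank ker ∂_2 − rank ∂_3 = (6 − 5) − 0 = 1, and there is no ∂_3, so H_2 = Z.

As a check, the Euler characteristic is 5 − 9 + 6 = 2, which agrees with 1 − 0 + 1 = 2.

H_0 ≅ Z,  H_1 = 0,  H_2 ≅ Z.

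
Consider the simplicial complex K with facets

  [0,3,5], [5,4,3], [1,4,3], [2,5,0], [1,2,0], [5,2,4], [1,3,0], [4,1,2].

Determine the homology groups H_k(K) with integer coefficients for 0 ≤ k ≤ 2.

H_0 = Z,  H_1 = 0,  H_2 = Z.

K has 6 vertices, 12 edges, 8 triangles.
rank ∂_0 = 0, rank ∂_1 = 5 ⇒ b_0 = 6 − 0 − 5 = 1; all invariant factors of ∂_1 are 1 so no torsion. So H_0 = Z.
rank ∂_1 = 5, rank ∂_2 = 7 ⇒ b_1 = 12 − 5 − 7 = 0; all invariant factors of ∂_2 are 1 so no torsion. So H_1 = 0.
rank ∂_2 = 7, rank ∂_3 = 0 ⇒ b_2 = 8 − 7 − 0 = 1. So H_2 = Z.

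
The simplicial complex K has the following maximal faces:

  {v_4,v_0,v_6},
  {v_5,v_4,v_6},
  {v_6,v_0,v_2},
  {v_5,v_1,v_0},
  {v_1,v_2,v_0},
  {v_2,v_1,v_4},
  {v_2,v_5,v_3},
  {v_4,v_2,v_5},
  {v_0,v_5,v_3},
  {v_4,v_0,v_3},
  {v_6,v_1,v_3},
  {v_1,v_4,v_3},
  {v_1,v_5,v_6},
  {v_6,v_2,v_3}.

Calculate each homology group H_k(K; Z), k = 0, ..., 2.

Fix the vertex order v_0 < v_1 < v_2 < v_3 < v_4 < v_5 < v_6 and write every simplex with vertices in increasing order. Then dim K = 2 and the simplices of K are:

  0-simplices (7): [v_0], [v_1], [v_2], [v_3], [v_4], [v_5], [v_6]
  1-simplices (21): (21 of them)
  2-simplices (14): (14 of them)

giving chain groups C_0 ≅ Z^7, C_1 ≅ Z^21, C_2 ≅ Z^14.

Boundary ∂_1: C_1 → C_0 is given by ∂[p,q] = [q] − [p].
The resulting 7×21 matrix has rank 6, and its Smith normal form has invariant factors (1,1,1,1,1,1).

The boundary map ∂_2: C_2 → C_1 maps a triangle to the signed sum of its edges. For instance
  ∂[v_0,v_1,v_5] = [v_1,v_5] − [v_0,v_5] + [v_0,v_1],
  ∂[v_0,v_3,v_4] = [v_3,v_4] − [v_0,v_4] + [v_0,v_3].
As a 21×14 matrix over Z this has rank 13, with invariant factors (1,1,1,1,1,1,1,1,1,1,1,1,1).

Now H_k = ker ∂_k / im ∂_{k+1}, so:

  H_0: rank C_0 − rank ∂_1 = 7 − 6 = 1, and the invariant factors of ∂_1 are all 1, so H_0 ≅ Z.
  H_1: rank ker ∂_1 − rank ∂_2 = (21 − 6) − 13 = 2, and the invariant factors of ∂_2 are all 1, so H_1 ≅ Z^2.
  H_2: rank ker ∂_2 − rank ∂_3 = (14 − 13) − 0 = 1, and there is no ∂_3, so H_2 ≅ Z.

As a check, the Euler characteristic is 7 − 21 + 14 = 0, which agrees with 1 − 2 + 1 = 0.
(K is a triangulation of the torus T^2.)

H_0 = Z,  H_1 = Z^2,  H_2 = Z.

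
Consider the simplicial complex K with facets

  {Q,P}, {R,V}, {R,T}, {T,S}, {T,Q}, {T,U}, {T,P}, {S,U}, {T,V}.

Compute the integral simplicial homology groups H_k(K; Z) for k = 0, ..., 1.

H_0 ≅ Z,  H_1 ≅ Z^3.

Order the vertices as P < Q < R < S < T < U < V. Listing each simplex with vertices in this order, K has dimension 1 with simplices:

  0-simplices (7): P, Q, R, S, T, U, V
  1-simplices (9): PQ, PT, QT, RT, RV, ST, SU, TU, TV

so the chain groups are C_0 ≅ Z^7, C_1 ≅ Z^9.

Boundary ∂_1: C_1 → C_0 sends each edge [p,q] (with p < q) to q − p.
The 7×9 boundary matrix has rank 6 and Smith normal form diag(1,1,1,1,1,1).

Now H_k = ker ∂_k / im ∂_{k+1}, so:

  H_0: rank C_0 − rank ∂_1 = 7 − 6 = 1, and the invariant factors of ∂_1 are all 1, so H_0 ≅ Z.
  H_1: rank ker ∂_1 − rank ∂_2 = (9 − 6) − 0 = 3, and there is no ∂_2, so H_1 ≅ Z^3.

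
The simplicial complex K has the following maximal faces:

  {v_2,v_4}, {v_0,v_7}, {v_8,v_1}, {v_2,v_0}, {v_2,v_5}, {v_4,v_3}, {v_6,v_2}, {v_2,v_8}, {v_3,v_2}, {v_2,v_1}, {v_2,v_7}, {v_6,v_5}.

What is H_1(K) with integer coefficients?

Take the total order v_0 < v_1 < v_2 < v_3 < v_4 < v_5 < v_6 < v_7 < v_8 on the vertex set. Then K (dimension 1) consists of the simplices:

  0-simplices (9): [v_0], [v_1], [v_2], [v_3], [v_4], [v_5], [v_6], [v_7], [v_8]
  1-simplices (12): [v_0,v_2], [v_0,v_7], [v_1,v_2], [v_1,v_8], [v_2,v_3], [v_2,v_4], [v_2,v_5], [v_2,v_6], [v_2,v_7], [v_2,v_8], [v_3,v_4], [v_5,v_6]

so the chain groups are C_0 ≅ Z^9, C_1 ≅ Z^12.

Boundary ∂_1: C_1 → C_0 maps an edge to its endpoints' difference, ∂[p,q] = q − p.
As a 9×12 matrix over Z this has rank 8, with invariant factors (1,1,1,1,1,1,1,1).

Now H_k = ker ∂_k / im ∂_{k+1}, so:

  H_1: rank ker ∂_1 − rank ∂_2 = (12 − 8) − 0 = 4, and there is no ∂_2, so H_1 ≅ Z^4.

H_1 ≅ Z^4.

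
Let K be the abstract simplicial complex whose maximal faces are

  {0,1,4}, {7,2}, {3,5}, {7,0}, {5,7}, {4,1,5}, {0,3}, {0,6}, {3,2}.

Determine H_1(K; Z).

H_1 ≅ Z^3.

Fix the vertex order 0 < 1 < 2 < 3 < 4 < 5 < 6 < 7 and write every simplex with vertices in increasing order. Then dim K = 2 and the simplices of K are:

  0-simplices (8): [0], [1], [2], [3], [4], [5], [6], [7]
  1-simplices (12): [0,1], [0,3], [0,4], [0,6], [0,7], [1,4], [1,5], [2,3], [2,7], [3,5], [4,5], [5,7]
  2-simplices (2): [0,1,4], [1,4,5]

Hence C_0 ≅ Z^8, C_1 ≅ Z^12, C_2 ≅ Z^2.

∂_1: C_1 → C_0 sends each edge [p,q] (with p < q) to q − p. For instance
  ∂[3,5] = [5] − [3].
The 8×12 boundary matrix has rank 7 and Smith normal form diag(1,1,1,1,1,1,1).

∂_2: C_2 → C_1 sends each 2-simplex [p,q,r] to [q,r] − [p,r] + [p,q]. For instance
  ∂[0,1,4] = [1,4] − [0,4] + [0,1],
  ∂[1,4,5] = [4,5] − [1,5] + [1,4].
The resulting 12×2 matrix has rank 2, and its Smith normal form has invariant factors (1,1).

From H_k ≅ ker(∂_k) / im(∂_{k+1}) we obtain:

  H_1: rank ker ∂_1 − rank ∂_2 = (12 − 7) − 2 = 3, and the invariant factors of ∂_2 are all 1, so H_1 ≅ Z^3.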